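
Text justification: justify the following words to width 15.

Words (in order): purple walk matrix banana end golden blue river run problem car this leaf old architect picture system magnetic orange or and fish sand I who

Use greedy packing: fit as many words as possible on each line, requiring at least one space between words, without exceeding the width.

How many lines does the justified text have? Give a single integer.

Answer: 11

Derivation:
Line 1: ['purple', 'walk'] (min_width=11, slack=4)
Line 2: ['matrix', 'banana'] (min_width=13, slack=2)
Line 3: ['end', 'golden', 'blue'] (min_width=15, slack=0)
Line 4: ['river', 'run'] (min_width=9, slack=6)
Line 5: ['problem', 'car'] (min_width=11, slack=4)
Line 6: ['this', 'leaf', 'old'] (min_width=13, slack=2)
Line 7: ['architect'] (min_width=9, slack=6)
Line 8: ['picture', 'system'] (min_width=14, slack=1)
Line 9: ['magnetic', 'orange'] (min_width=15, slack=0)
Line 10: ['or', 'and', 'fish'] (min_width=11, slack=4)
Line 11: ['sand', 'I', 'who'] (min_width=10, slack=5)
Total lines: 11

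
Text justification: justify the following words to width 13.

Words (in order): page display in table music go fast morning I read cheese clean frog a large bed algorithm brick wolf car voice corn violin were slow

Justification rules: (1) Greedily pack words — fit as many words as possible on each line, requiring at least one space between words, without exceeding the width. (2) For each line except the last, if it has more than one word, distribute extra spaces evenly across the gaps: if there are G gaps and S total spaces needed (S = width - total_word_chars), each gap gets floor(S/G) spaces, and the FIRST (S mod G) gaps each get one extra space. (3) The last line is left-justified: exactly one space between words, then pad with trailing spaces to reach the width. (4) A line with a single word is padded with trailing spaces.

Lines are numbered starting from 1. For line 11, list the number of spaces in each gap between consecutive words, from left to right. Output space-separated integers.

Answer: 3

Derivation:
Line 1: ['page', 'display'] (min_width=12, slack=1)
Line 2: ['in', 'table'] (min_width=8, slack=5)
Line 3: ['music', 'go', 'fast'] (min_width=13, slack=0)
Line 4: ['morning', 'I'] (min_width=9, slack=4)
Line 5: ['read', 'cheese'] (min_width=11, slack=2)
Line 6: ['clean', 'frog', 'a'] (min_width=12, slack=1)
Line 7: ['large', 'bed'] (min_width=9, slack=4)
Line 8: ['algorithm'] (min_width=9, slack=4)
Line 9: ['brick', 'wolf'] (min_width=10, slack=3)
Line 10: ['car', 'voice'] (min_width=9, slack=4)
Line 11: ['corn', 'violin'] (min_width=11, slack=2)
Line 12: ['were', 'slow'] (min_width=9, slack=4)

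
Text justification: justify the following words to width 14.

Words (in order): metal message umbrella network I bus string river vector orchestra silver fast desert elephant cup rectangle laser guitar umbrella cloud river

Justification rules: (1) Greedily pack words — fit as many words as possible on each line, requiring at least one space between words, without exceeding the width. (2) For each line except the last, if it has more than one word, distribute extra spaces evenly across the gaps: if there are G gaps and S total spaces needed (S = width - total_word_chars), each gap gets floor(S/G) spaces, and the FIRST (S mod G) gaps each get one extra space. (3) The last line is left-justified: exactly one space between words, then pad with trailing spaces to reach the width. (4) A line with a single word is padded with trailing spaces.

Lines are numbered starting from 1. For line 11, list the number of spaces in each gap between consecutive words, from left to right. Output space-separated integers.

Answer: 3

Derivation:
Line 1: ['metal', 'message'] (min_width=13, slack=1)
Line 2: ['umbrella'] (min_width=8, slack=6)
Line 3: ['network', 'I', 'bus'] (min_width=13, slack=1)
Line 4: ['string', 'river'] (min_width=12, slack=2)
Line 5: ['vector'] (min_width=6, slack=8)
Line 6: ['orchestra'] (min_width=9, slack=5)
Line 7: ['silver', 'fast'] (min_width=11, slack=3)
Line 8: ['desert'] (min_width=6, slack=8)
Line 9: ['elephant', 'cup'] (min_width=12, slack=2)
Line 10: ['rectangle'] (min_width=9, slack=5)
Line 11: ['laser', 'guitar'] (min_width=12, slack=2)
Line 12: ['umbrella', 'cloud'] (min_width=14, slack=0)
Line 13: ['river'] (min_width=5, slack=9)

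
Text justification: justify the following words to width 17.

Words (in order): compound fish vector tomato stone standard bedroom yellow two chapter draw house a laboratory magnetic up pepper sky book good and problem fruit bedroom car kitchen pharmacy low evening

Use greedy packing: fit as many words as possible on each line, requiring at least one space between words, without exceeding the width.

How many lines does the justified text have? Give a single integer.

Line 1: ['compound', 'fish'] (min_width=13, slack=4)
Line 2: ['vector', 'tomato'] (min_width=13, slack=4)
Line 3: ['stone', 'standard'] (min_width=14, slack=3)
Line 4: ['bedroom', 'yellow'] (min_width=14, slack=3)
Line 5: ['two', 'chapter', 'draw'] (min_width=16, slack=1)
Line 6: ['house', 'a'] (min_width=7, slack=10)
Line 7: ['laboratory'] (min_width=10, slack=7)
Line 8: ['magnetic', 'up'] (min_width=11, slack=6)
Line 9: ['pepper', 'sky', 'book'] (min_width=15, slack=2)
Line 10: ['good', 'and', 'problem'] (min_width=16, slack=1)
Line 11: ['fruit', 'bedroom', 'car'] (min_width=17, slack=0)
Line 12: ['kitchen', 'pharmacy'] (min_width=16, slack=1)
Line 13: ['low', 'evening'] (min_width=11, slack=6)
Total lines: 13

Answer: 13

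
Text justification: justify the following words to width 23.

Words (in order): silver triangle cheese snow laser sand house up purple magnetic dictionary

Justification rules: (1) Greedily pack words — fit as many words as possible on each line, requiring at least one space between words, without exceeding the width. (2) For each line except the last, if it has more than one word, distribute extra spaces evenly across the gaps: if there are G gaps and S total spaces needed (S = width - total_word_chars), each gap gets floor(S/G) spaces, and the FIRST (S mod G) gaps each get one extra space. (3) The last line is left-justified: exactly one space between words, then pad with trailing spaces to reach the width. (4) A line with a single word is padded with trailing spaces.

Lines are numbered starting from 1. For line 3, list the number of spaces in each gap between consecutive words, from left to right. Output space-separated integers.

Line 1: ['silver', 'triangle', 'cheese'] (min_width=22, slack=1)
Line 2: ['snow', 'laser', 'sand', 'house'] (min_width=21, slack=2)
Line 3: ['up', 'purple', 'magnetic'] (min_width=18, slack=5)
Line 4: ['dictionary'] (min_width=10, slack=13)

Answer: 4 3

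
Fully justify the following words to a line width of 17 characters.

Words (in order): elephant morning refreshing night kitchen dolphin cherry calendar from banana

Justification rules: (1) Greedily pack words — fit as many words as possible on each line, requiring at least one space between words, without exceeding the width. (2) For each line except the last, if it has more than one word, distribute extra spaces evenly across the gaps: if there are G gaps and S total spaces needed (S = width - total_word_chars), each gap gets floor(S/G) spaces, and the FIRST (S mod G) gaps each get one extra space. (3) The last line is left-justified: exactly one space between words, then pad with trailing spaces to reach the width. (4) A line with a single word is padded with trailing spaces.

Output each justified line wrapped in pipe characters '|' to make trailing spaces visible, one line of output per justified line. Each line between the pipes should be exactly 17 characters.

Line 1: ['elephant', 'morning'] (min_width=16, slack=1)
Line 2: ['refreshing', 'night'] (min_width=16, slack=1)
Line 3: ['kitchen', 'dolphin'] (min_width=15, slack=2)
Line 4: ['cherry', 'calendar'] (min_width=15, slack=2)
Line 5: ['from', 'banana'] (min_width=11, slack=6)

Answer: |elephant  morning|
|refreshing  night|
|kitchen   dolphin|
|cherry   calendar|
|from banana      |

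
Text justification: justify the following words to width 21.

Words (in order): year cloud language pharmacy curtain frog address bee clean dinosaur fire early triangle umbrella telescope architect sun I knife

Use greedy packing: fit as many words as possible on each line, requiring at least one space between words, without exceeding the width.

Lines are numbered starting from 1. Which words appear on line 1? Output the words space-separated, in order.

Answer: year cloud language

Derivation:
Line 1: ['year', 'cloud', 'language'] (min_width=19, slack=2)
Line 2: ['pharmacy', 'curtain', 'frog'] (min_width=21, slack=0)
Line 3: ['address', 'bee', 'clean'] (min_width=17, slack=4)
Line 4: ['dinosaur', 'fire', 'early'] (min_width=19, slack=2)
Line 5: ['triangle', 'umbrella'] (min_width=17, slack=4)
Line 6: ['telescope', 'architect'] (min_width=19, slack=2)
Line 7: ['sun', 'I', 'knife'] (min_width=11, slack=10)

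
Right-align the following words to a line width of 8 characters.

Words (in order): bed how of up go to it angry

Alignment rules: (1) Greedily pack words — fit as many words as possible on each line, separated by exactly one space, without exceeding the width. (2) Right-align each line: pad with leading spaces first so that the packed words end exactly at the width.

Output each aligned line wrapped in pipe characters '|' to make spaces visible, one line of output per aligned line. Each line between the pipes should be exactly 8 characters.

Answer: | bed how|
|of up go|
|   to it|
|   angry|

Derivation:
Line 1: ['bed', 'how'] (min_width=7, slack=1)
Line 2: ['of', 'up', 'go'] (min_width=8, slack=0)
Line 3: ['to', 'it'] (min_width=5, slack=3)
Line 4: ['angry'] (min_width=5, slack=3)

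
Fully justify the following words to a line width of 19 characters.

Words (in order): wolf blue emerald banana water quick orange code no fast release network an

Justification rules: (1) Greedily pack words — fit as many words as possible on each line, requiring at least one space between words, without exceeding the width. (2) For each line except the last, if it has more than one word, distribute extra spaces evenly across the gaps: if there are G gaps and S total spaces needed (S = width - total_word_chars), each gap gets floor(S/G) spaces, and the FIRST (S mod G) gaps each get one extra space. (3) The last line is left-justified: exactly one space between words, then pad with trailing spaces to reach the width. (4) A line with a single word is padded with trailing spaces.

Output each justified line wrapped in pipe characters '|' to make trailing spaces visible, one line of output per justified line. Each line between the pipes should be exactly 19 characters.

Line 1: ['wolf', 'blue', 'emerald'] (min_width=17, slack=2)
Line 2: ['banana', 'water', 'quick'] (min_width=18, slack=1)
Line 3: ['orange', 'code', 'no', 'fast'] (min_width=19, slack=0)
Line 4: ['release', 'network', 'an'] (min_width=18, slack=1)

Answer: |wolf  blue  emerald|
|banana  water quick|
|orange code no fast|
|release network an |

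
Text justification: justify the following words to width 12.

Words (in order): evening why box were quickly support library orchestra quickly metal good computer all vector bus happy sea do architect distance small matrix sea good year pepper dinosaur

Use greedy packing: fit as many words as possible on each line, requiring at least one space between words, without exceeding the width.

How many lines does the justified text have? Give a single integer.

Line 1: ['evening', 'why'] (min_width=11, slack=1)
Line 2: ['box', 'were'] (min_width=8, slack=4)
Line 3: ['quickly'] (min_width=7, slack=5)
Line 4: ['support'] (min_width=7, slack=5)
Line 5: ['library'] (min_width=7, slack=5)
Line 6: ['orchestra'] (min_width=9, slack=3)
Line 7: ['quickly'] (min_width=7, slack=5)
Line 8: ['metal', 'good'] (min_width=10, slack=2)
Line 9: ['computer', 'all'] (min_width=12, slack=0)
Line 10: ['vector', 'bus'] (min_width=10, slack=2)
Line 11: ['happy', 'sea', 'do'] (min_width=12, slack=0)
Line 12: ['architect'] (min_width=9, slack=3)
Line 13: ['distance'] (min_width=8, slack=4)
Line 14: ['small', 'matrix'] (min_width=12, slack=0)
Line 15: ['sea', 'good'] (min_width=8, slack=4)
Line 16: ['year', 'pepper'] (min_width=11, slack=1)
Line 17: ['dinosaur'] (min_width=8, slack=4)
Total lines: 17

Answer: 17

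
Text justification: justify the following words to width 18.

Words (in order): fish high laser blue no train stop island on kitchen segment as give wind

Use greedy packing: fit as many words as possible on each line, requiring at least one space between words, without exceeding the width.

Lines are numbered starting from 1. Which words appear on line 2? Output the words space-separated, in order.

Answer: blue no train stop

Derivation:
Line 1: ['fish', 'high', 'laser'] (min_width=15, slack=3)
Line 2: ['blue', 'no', 'train', 'stop'] (min_width=18, slack=0)
Line 3: ['island', 'on', 'kitchen'] (min_width=17, slack=1)
Line 4: ['segment', 'as', 'give'] (min_width=15, slack=3)
Line 5: ['wind'] (min_width=4, slack=14)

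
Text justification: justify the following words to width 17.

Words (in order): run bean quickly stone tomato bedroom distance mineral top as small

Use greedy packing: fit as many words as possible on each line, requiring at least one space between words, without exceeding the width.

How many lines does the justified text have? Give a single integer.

Answer: 5

Derivation:
Line 1: ['run', 'bean', 'quickly'] (min_width=16, slack=1)
Line 2: ['stone', 'tomato'] (min_width=12, slack=5)
Line 3: ['bedroom', 'distance'] (min_width=16, slack=1)
Line 4: ['mineral', 'top', 'as'] (min_width=14, slack=3)
Line 5: ['small'] (min_width=5, slack=12)
Total lines: 5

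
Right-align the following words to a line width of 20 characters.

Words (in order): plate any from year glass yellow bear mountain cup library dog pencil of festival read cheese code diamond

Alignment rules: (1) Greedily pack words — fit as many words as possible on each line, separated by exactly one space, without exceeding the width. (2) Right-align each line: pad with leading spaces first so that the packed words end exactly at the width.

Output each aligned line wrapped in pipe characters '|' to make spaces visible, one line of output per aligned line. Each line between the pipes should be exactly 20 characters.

Line 1: ['plate', 'any', 'from', 'year'] (min_width=19, slack=1)
Line 2: ['glass', 'yellow', 'bear'] (min_width=17, slack=3)
Line 3: ['mountain', 'cup', 'library'] (min_width=20, slack=0)
Line 4: ['dog', 'pencil', 'of'] (min_width=13, slack=7)
Line 5: ['festival', 'read', 'cheese'] (min_width=20, slack=0)
Line 6: ['code', 'diamond'] (min_width=12, slack=8)

Answer: | plate any from year|
|   glass yellow bear|
|mountain cup library|
|       dog pencil of|
|festival read cheese|
|        code diamond|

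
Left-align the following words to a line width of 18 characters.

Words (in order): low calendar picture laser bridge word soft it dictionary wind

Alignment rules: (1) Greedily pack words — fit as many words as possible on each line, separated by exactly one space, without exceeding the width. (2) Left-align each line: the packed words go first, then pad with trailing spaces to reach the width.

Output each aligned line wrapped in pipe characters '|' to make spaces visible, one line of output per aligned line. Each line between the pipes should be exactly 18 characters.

Line 1: ['low', 'calendar'] (min_width=12, slack=6)
Line 2: ['picture', 'laser'] (min_width=13, slack=5)
Line 3: ['bridge', 'word', 'soft'] (min_width=16, slack=2)
Line 4: ['it', 'dictionary', 'wind'] (min_width=18, slack=0)

Answer: |low calendar      |
|picture laser     |
|bridge word soft  |
|it dictionary wind|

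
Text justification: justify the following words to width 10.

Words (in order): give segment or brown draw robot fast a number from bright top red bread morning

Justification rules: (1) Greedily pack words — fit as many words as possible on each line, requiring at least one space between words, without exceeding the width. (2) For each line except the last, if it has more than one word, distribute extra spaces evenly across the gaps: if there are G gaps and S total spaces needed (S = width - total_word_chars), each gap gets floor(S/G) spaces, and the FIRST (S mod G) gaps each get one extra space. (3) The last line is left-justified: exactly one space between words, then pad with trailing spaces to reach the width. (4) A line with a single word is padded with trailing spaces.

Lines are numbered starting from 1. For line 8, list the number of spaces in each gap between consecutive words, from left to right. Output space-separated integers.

Answer: 2

Derivation:
Line 1: ['give'] (min_width=4, slack=6)
Line 2: ['segment', 'or'] (min_width=10, slack=0)
Line 3: ['brown', 'draw'] (min_width=10, slack=0)
Line 4: ['robot', 'fast'] (min_width=10, slack=0)
Line 5: ['a', 'number'] (min_width=8, slack=2)
Line 6: ['from'] (min_width=4, slack=6)
Line 7: ['bright', 'top'] (min_width=10, slack=0)
Line 8: ['red', 'bread'] (min_width=9, slack=1)
Line 9: ['morning'] (min_width=7, slack=3)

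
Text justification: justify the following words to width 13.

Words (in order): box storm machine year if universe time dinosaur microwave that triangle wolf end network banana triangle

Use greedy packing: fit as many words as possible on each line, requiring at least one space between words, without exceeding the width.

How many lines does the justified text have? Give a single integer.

Answer: 10

Derivation:
Line 1: ['box', 'storm'] (min_width=9, slack=4)
Line 2: ['machine', 'year'] (min_width=12, slack=1)
Line 3: ['if', 'universe'] (min_width=11, slack=2)
Line 4: ['time', 'dinosaur'] (min_width=13, slack=0)
Line 5: ['microwave'] (min_width=9, slack=4)
Line 6: ['that', 'triangle'] (min_width=13, slack=0)
Line 7: ['wolf', 'end'] (min_width=8, slack=5)
Line 8: ['network'] (min_width=7, slack=6)
Line 9: ['banana'] (min_width=6, slack=7)
Line 10: ['triangle'] (min_width=8, slack=5)
Total lines: 10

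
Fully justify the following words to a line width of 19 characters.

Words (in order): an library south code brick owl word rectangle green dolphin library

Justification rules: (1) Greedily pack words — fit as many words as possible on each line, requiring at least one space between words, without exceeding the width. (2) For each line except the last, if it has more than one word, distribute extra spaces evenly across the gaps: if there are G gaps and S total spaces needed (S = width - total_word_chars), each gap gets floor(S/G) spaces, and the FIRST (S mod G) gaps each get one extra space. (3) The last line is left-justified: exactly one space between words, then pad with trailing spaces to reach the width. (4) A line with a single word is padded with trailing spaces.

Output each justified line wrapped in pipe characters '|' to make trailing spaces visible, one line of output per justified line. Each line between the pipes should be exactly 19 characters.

Line 1: ['an', 'library', 'south'] (min_width=16, slack=3)
Line 2: ['code', 'brick', 'owl', 'word'] (min_width=19, slack=0)
Line 3: ['rectangle', 'green'] (min_width=15, slack=4)
Line 4: ['dolphin', 'library'] (min_width=15, slack=4)

Answer: |an   library  south|
|code brick owl word|
|rectangle     green|
|dolphin library    |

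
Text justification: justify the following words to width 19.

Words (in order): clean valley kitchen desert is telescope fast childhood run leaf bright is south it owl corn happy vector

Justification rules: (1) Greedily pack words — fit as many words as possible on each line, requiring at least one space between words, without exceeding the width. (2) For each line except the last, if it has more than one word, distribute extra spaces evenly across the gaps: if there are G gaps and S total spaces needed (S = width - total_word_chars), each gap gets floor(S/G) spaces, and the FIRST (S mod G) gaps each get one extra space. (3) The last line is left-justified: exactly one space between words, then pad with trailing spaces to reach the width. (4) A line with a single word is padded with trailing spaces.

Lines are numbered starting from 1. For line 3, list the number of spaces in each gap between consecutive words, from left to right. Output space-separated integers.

Line 1: ['clean', 'valley'] (min_width=12, slack=7)
Line 2: ['kitchen', 'desert', 'is'] (min_width=17, slack=2)
Line 3: ['telescope', 'fast'] (min_width=14, slack=5)
Line 4: ['childhood', 'run', 'leaf'] (min_width=18, slack=1)
Line 5: ['bright', 'is', 'south', 'it'] (min_width=18, slack=1)
Line 6: ['owl', 'corn', 'happy'] (min_width=14, slack=5)
Line 7: ['vector'] (min_width=6, slack=13)

Answer: 6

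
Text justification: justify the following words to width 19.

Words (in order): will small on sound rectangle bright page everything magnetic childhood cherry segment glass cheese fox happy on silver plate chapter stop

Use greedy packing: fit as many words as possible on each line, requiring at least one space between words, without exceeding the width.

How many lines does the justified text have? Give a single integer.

Line 1: ['will', 'small', 'on', 'sound'] (min_width=19, slack=0)
Line 2: ['rectangle', 'bright'] (min_width=16, slack=3)
Line 3: ['page', 'everything'] (min_width=15, slack=4)
Line 4: ['magnetic', 'childhood'] (min_width=18, slack=1)
Line 5: ['cherry', 'segment'] (min_width=14, slack=5)
Line 6: ['glass', 'cheese', 'fox'] (min_width=16, slack=3)
Line 7: ['happy', 'on', 'silver'] (min_width=15, slack=4)
Line 8: ['plate', 'chapter', 'stop'] (min_width=18, slack=1)
Total lines: 8

Answer: 8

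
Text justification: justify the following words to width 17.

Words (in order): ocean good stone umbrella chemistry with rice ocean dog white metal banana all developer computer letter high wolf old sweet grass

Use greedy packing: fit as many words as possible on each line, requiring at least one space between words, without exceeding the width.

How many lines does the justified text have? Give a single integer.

Answer: 10

Derivation:
Line 1: ['ocean', 'good', 'stone'] (min_width=16, slack=1)
Line 2: ['umbrella'] (min_width=8, slack=9)
Line 3: ['chemistry', 'with'] (min_width=14, slack=3)
Line 4: ['rice', 'ocean', 'dog'] (min_width=14, slack=3)
Line 5: ['white', 'metal'] (min_width=11, slack=6)
Line 6: ['banana', 'all'] (min_width=10, slack=7)
Line 7: ['developer'] (min_width=9, slack=8)
Line 8: ['computer', 'letter'] (min_width=15, slack=2)
Line 9: ['high', 'wolf', 'old'] (min_width=13, slack=4)
Line 10: ['sweet', 'grass'] (min_width=11, slack=6)
Total lines: 10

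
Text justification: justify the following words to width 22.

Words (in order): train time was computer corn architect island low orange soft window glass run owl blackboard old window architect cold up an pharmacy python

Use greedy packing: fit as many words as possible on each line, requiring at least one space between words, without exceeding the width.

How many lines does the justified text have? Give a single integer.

Answer: 8

Derivation:
Line 1: ['train', 'time', 'was'] (min_width=14, slack=8)
Line 2: ['computer', 'corn'] (min_width=13, slack=9)
Line 3: ['architect', 'island', 'low'] (min_width=20, slack=2)
Line 4: ['orange', 'soft', 'window'] (min_width=18, slack=4)
Line 5: ['glass', 'run', 'owl'] (min_width=13, slack=9)
Line 6: ['blackboard', 'old', 'window'] (min_width=21, slack=1)
Line 7: ['architect', 'cold', 'up', 'an'] (min_width=20, slack=2)
Line 8: ['pharmacy', 'python'] (min_width=15, slack=7)
Total lines: 8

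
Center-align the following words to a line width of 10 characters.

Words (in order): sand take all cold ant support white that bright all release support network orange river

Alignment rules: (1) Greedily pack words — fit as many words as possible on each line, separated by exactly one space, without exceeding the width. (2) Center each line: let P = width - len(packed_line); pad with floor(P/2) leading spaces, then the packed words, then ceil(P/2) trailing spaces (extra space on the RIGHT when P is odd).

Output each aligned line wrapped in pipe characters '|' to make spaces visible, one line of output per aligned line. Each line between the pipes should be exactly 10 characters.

Answer: |sand take |
| all cold |
|   ant    |
| support  |
|white that|
|bright all|
| release  |
| support  |
| network  |
|  orange  |
|  river   |

Derivation:
Line 1: ['sand', 'take'] (min_width=9, slack=1)
Line 2: ['all', 'cold'] (min_width=8, slack=2)
Line 3: ['ant'] (min_width=3, slack=7)
Line 4: ['support'] (min_width=7, slack=3)
Line 5: ['white', 'that'] (min_width=10, slack=0)
Line 6: ['bright', 'all'] (min_width=10, slack=0)
Line 7: ['release'] (min_width=7, slack=3)
Line 8: ['support'] (min_width=7, slack=3)
Line 9: ['network'] (min_width=7, slack=3)
Line 10: ['orange'] (min_width=6, slack=4)
Line 11: ['river'] (min_width=5, slack=5)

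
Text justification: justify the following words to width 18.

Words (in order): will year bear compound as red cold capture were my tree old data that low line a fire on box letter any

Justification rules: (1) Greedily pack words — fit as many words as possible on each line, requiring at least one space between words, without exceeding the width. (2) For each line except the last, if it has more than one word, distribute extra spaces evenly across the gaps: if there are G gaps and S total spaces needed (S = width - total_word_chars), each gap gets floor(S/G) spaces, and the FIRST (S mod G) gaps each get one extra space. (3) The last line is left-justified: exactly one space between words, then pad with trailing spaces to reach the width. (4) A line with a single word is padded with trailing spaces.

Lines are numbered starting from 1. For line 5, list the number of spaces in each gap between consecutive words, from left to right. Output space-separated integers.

Line 1: ['will', 'year', 'bear'] (min_width=14, slack=4)
Line 2: ['compound', 'as', 'red'] (min_width=15, slack=3)
Line 3: ['cold', 'capture', 'were'] (min_width=17, slack=1)
Line 4: ['my', 'tree', 'old', 'data'] (min_width=16, slack=2)
Line 5: ['that', 'low', 'line', 'a'] (min_width=15, slack=3)
Line 6: ['fire', 'on', 'box', 'letter'] (min_width=18, slack=0)
Line 7: ['any'] (min_width=3, slack=15)

Answer: 2 2 2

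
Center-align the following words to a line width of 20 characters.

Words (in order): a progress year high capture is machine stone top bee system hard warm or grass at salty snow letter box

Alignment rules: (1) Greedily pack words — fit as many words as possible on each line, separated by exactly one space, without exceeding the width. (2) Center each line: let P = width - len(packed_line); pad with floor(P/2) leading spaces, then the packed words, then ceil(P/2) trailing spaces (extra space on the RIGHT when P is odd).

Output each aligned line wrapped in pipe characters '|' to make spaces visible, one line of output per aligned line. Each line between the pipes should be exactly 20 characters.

Line 1: ['a', 'progress', 'year', 'high'] (min_width=20, slack=0)
Line 2: ['capture', 'is', 'machine'] (min_width=18, slack=2)
Line 3: ['stone', 'top', 'bee', 'system'] (min_width=20, slack=0)
Line 4: ['hard', 'warm', 'or', 'grass'] (min_width=18, slack=2)
Line 5: ['at', 'salty', 'snow', 'letter'] (min_width=20, slack=0)
Line 6: ['box'] (min_width=3, slack=17)

Answer: |a progress year high|
| capture is machine |
|stone top bee system|
| hard warm or grass |
|at salty snow letter|
|        box         |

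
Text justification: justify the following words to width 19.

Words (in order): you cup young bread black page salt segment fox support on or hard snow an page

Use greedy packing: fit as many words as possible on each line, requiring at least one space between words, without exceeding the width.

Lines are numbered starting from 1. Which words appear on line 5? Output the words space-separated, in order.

Answer: page

Derivation:
Line 1: ['you', 'cup', 'young', 'bread'] (min_width=19, slack=0)
Line 2: ['black', 'page', 'salt'] (min_width=15, slack=4)
Line 3: ['segment', 'fox', 'support'] (min_width=19, slack=0)
Line 4: ['on', 'or', 'hard', 'snow', 'an'] (min_width=18, slack=1)
Line 5: ['page'] (min_width=4, slack=15)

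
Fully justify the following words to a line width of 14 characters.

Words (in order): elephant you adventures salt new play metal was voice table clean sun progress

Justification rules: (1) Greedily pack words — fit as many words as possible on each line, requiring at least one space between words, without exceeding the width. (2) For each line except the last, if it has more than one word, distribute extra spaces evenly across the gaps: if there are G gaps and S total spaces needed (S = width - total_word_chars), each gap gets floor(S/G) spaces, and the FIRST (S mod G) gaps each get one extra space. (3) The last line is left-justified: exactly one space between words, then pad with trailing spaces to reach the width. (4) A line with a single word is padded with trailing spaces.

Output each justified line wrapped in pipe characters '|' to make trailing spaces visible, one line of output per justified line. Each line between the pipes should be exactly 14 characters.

Line 1: ['elephant', 'you'] (min_width=12, slack=2)
Line 2: ['adventures'] (min_width=10, slack=4)
Line 3: ['salt', 'new', 'play'] (min_width=13, slack=1)
Line 4: ['metal', 'was'] (min_width=9, slack=5)
Line 5: ['voice', 'table'] (min_width=11, slack=3)
Line 6: ['clean', 'sun'] (min_width=9, slack=5)
Line 7: ['progress'] (min_width=8, slack=6)

Answer: |elephant   you|
|adventures    |
|salt  new play|
|metal      was|
|voice    table|
|clean      sun|
|progress      |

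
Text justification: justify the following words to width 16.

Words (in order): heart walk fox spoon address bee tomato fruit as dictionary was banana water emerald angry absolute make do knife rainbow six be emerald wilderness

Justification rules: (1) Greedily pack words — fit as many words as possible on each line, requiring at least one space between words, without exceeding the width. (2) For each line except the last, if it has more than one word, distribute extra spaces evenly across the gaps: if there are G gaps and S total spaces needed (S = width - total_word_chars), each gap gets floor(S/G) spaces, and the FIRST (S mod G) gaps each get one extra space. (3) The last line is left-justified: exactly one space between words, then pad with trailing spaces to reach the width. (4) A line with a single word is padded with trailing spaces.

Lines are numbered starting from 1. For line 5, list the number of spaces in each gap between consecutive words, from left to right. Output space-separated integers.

Line 1: ['heart', 'walk', 'fox'] (min_width=14, slack=2)
Line 2: ['spoon', 'address'] (min_width=13, slack=3)
Line 3: ['bee', 'tomato', 'fruit'] (min_width=16, slack=0)
Line 4: ['as', 'dictionary'] (min_width=13, slack=3)
Line 5: ['was', 'banana', 'water'] (min_width=16, slack=0)
Line 6: ['emerald', 'angry'] (min_width=13, slack=3)
Line 7: ['absolute', 'make', 'do'] (min_width=16, slack=0)
Line 8: ['knife', 'rainbow'] (min_width=13, slack=3)
Line 9: ['six', 'be', 'emerald'] (min_width=14, slack=2)
Line 10: ['wilderness'] (min_width=10, slack=6)

Answer: 1 1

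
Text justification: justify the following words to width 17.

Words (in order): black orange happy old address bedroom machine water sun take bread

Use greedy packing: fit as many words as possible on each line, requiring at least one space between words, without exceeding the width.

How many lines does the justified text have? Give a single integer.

Answer: 5

Derivation:
Line 1: ['black', 'orange'] (min_width=12, slack=5)
Line 2: ['happy', 'old', 'address'] (min_width=17, slack=0)
Line 3: ['bedroom', 'machine'] (min_width=15, slack=2)
Line 4: ['water', 'sun', 'take'] (min_width=14, slack=3)
Line 5: ['bread'] (min_width=5, slack=12)
Total lines: 5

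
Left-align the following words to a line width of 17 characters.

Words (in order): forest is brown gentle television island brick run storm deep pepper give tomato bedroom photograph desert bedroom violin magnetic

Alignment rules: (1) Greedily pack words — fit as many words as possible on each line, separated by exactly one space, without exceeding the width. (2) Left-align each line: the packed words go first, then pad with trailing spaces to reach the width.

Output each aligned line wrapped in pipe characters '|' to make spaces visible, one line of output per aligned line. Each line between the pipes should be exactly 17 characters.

Line 1: ['forest', 'is', 'brown'] (min_width=15, slack=2)
Line 2: ['gentle', 'television'] (min_width=17, slack=0)
Line 3: ['island', 'brick', 'run'] (min_width=16, slack=1)
Line 4: ['storm', 'deep', 'pepper'] (min_width=17, slack=0)
Line 5: ['give', 'tomato'] (min_width=11, slack=6)
Line 6: ['bedroom'] (min_width=7, slack=10)
Line 7: ['photograph', 'desert'] (min_width=17, slack=0)
Line 8: ['bedroom', 'violin'] (min_width=14, slack=3)
Line 9: ['magnetic'] (min_width=8, slack=9)

Answer: |forest is brown  |
|gentle television|
|island brick run |
|storm deep pepper|
|give tomato      |
|bedroom          |
|photograph desert|
|bedroom violin   |
|magnetic         |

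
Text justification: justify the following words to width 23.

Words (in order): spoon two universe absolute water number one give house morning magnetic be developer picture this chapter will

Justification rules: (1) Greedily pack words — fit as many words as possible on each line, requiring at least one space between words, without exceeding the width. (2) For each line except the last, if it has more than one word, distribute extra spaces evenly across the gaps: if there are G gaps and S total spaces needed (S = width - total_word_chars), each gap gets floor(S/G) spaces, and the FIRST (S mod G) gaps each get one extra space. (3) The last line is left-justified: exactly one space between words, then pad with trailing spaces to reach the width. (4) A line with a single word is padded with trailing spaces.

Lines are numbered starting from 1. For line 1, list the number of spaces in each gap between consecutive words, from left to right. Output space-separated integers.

Line 1: ['spoon', 'two', 'universe'] (min_width=18, slack=5)
Line 2: ['absolute', 'water', 'number'] (min_width=21, slack=2)
Line 3: ['one', 'give', 'house', 'morning'] (min_width=22, slack=1)
Line 4: ['magnetic', 'be', 'developer'] (min_width=21, slack=2)
Line 5: ['picture', 'this', 'chapter'] (min_width=20, slack=3)
Line 6: ['will'] (min_width=4, slack=19)

Answer: 4 3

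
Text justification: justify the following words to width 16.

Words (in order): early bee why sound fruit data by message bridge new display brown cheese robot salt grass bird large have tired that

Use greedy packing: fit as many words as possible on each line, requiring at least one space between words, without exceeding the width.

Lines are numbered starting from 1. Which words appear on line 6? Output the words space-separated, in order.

Answer: cheese robot

Derivation:
Line 1: ['early', 'bee', 'why'] (min_width=13, slack=3)
Line 2: ['sound', 'fruit', 'data'] (min_width=16, slack=0)
Line 3: ['by', 'message'] (min_width=10, slack=6)
Line 4: ['bridge', 'new'] (min_width=10, slack=6)
Line 5: ['display', 'brown'] (min_width=13, slack=3)
Line 6: ['cheese', 'robot'] (min_width=12, slack=4)
Line 7: ['salt', 'grass', 'bird'] (min_width=15, slack=1)
Line 8: ['large', 'have', 'tired'] (min_width=16, slack=0)
Line 9: ['that'] (min_width=4, slack=12)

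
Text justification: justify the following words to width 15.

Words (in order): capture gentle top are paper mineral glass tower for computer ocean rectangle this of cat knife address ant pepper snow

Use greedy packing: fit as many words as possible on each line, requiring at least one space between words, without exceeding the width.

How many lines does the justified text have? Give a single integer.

Line 1: ['capture', 'gentle'] (min_width=14, slack=1)
Line 2: ['top', 'are', 'paper'] (min_width=13, slack=2)
Line 3: ['mineral', 'glass'] (min_width=13, slack=2)
Line 4: ['tower', 'for'] (min_width=9, slack=6)
Line 5: ['computer', 'ocean'] (min_width=14, slack=1)
Line 6: ['rectangle', 'this'] (min_width=14, slack=1)
Line 7: ['of', 'cat', 'knife'] (min_width=12, slack=3)
Line 8: ['address', 'ant'] (min_width=11, slack=4)
Line 9: ['pepper', 'snow'] (min_width=11, slack=4)
Total lines: 9

Answer: 9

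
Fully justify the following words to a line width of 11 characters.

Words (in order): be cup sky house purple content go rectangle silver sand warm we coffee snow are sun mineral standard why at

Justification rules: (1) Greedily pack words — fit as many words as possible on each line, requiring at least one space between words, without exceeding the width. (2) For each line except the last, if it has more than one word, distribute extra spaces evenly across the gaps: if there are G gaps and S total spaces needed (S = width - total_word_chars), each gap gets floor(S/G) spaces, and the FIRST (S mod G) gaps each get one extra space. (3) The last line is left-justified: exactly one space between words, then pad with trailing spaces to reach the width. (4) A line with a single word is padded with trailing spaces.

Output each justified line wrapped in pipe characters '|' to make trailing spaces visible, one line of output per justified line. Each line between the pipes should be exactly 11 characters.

Line 1: ['be', 'cup', 'sky'] (min_width=10, slack=1)
Line 2: ['house'] (min_width=5, slack=6)
Line 3: ['purple'] (min_width=6, slack=5)
Line 4: ['content', 'go'] (min_width=10, slack=1)
Line 5: ['rectangle'] (min_width=9, slack=2)
Line 6: ['silver', 'sand'] (min_width=11, slack=0)
Line 7: ['warm', 'we'] (min_width=7, slack=4)
Line 8: ['coffee', 'snow'] (min_width=11, slack=0)
Line 9: ['are', 'sun'] (min_width=7, slack=4)
Line 10: ['mineral'] (min_width=7, slack=4)
Line 11: ['standard'] (min_width=8, slack=3)
Line 12: ['why', 'at'] (min_width=6, slack=5)

Answer: |be  cup sky|
|house      |
|purple     |
|content  go|
|rectangle  |
|silver sand|
|warm     we|
|coffee snow|
|are     sun|
|mineral    |
|standard   |
|why at     |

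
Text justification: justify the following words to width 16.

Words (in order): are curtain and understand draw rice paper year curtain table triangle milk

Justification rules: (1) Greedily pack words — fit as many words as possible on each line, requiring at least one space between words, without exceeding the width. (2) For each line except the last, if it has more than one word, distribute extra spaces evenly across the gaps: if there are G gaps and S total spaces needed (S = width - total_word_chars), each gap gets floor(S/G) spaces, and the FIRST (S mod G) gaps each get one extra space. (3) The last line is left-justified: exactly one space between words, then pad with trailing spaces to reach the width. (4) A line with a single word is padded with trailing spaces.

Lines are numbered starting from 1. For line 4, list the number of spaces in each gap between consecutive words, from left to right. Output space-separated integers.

Line 1: ['are', 'curtain', 'and'] (min_width=15, slack=1)
Line 2: ['understand', 'draw'] (min_width=15, slack=1)
Line 3: ['rice', 'paper', 'year'] (min_width=15, slack=1)
Line 4: ['curtain', 'table'] (min_width=13, slack=3)
Line 5: ['triangle', 'milk'] (min_width=13, slack=3)

Answer: 4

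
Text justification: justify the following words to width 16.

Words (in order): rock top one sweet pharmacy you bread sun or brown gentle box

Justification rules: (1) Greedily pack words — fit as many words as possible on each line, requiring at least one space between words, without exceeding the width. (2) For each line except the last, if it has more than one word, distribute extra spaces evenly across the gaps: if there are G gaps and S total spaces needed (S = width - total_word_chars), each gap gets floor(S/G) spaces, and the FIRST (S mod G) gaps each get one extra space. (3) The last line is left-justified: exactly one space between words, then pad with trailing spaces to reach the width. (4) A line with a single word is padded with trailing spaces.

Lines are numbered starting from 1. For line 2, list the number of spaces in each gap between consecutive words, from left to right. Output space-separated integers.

Line 1: ['rock', 'top', 'one'] (min_width=12, slack=4)
Line 2: ['sweet', 'pharmacy'] (min_width=14, slack=2)
Line 3: ['you', 'bread', 'sun', 'or'] (min_width=16, slack=0)
Line 4: ['brown', 'gentle', 'box'] (min_width=16, slack=0)

Answer: 3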